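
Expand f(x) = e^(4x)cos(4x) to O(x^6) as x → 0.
1 + 4*x - 64*x**3/3 - 128*x**4/3 - 512*x**5/15 + O(x**6)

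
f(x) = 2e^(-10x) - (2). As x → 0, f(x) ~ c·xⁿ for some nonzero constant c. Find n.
1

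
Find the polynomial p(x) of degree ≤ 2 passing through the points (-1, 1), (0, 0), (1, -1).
-x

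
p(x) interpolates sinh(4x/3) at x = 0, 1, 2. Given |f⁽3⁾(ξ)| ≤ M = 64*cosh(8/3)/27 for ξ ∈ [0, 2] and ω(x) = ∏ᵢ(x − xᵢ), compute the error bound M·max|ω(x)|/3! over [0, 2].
64*sqrt(3)*cosh(8/3)/729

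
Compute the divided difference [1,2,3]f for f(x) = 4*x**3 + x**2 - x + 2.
25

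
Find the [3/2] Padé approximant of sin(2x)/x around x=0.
(2 - 14*x**2/15)/(x**2/5 + 1)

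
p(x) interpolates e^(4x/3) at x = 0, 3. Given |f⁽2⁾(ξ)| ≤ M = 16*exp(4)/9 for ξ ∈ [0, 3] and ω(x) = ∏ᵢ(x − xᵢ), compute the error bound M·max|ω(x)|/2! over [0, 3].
2*exp(4)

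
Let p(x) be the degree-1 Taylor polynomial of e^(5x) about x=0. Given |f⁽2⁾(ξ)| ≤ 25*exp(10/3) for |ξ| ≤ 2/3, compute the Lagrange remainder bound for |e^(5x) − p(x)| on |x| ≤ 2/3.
50*exp(10/3)/9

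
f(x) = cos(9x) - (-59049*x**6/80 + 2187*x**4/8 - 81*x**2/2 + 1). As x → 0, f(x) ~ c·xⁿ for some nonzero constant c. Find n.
8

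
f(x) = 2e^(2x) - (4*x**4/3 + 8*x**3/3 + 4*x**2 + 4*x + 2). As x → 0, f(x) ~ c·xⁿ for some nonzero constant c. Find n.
5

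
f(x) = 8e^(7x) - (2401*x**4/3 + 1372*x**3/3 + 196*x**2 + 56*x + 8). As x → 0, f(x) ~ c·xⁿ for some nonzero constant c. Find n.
5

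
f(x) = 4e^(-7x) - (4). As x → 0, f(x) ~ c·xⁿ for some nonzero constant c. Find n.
1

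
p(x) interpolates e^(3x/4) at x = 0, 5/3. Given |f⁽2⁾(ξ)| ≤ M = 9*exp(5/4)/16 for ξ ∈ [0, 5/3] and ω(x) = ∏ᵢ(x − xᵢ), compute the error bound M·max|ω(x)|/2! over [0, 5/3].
25*exp(5/4)/128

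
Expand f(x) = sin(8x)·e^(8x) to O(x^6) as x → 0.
8*x + 64*x**2 + 512*x**3/3 - 16384*x**5/15 + O(x**6)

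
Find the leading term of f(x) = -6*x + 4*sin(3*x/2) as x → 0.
-9*x**3/4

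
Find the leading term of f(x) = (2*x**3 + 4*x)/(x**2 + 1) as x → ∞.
2*x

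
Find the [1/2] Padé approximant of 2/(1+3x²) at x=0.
2/(3*x**2 + 1)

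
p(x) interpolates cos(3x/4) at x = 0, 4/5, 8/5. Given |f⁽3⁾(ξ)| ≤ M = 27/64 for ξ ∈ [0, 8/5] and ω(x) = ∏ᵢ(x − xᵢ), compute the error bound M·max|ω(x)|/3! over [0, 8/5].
sqrt(3)/125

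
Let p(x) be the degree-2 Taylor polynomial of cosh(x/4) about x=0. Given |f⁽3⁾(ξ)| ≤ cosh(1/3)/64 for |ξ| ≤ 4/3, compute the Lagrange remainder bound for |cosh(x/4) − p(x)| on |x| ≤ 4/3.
cosh(1/3)/162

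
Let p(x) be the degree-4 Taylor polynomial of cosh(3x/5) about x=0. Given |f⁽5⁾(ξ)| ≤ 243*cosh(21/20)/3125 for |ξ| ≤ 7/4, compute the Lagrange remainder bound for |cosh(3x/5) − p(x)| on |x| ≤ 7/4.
1361367*cosh(21/20)/128000000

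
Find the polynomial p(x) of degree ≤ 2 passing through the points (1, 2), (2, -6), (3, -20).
-3*x**2 + x + 4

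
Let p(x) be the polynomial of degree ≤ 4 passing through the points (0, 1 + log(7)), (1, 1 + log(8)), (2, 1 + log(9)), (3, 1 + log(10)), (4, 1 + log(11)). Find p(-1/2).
1 + log(11907*11**(35/128)*2**(3/4)*3**(29/32)*5**(19/32)*7**(59/128)/102400)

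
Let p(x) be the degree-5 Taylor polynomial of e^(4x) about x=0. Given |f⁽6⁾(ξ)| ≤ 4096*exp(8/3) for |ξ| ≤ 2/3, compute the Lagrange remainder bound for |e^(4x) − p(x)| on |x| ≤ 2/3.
16384*exp(8/3)/32805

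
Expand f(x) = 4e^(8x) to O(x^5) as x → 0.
4 + 32*x + 128*x**2 + 1024*x**3/3 + 2048*x**4/3 + O(x**5)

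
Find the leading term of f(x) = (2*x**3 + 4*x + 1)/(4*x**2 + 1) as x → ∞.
x/2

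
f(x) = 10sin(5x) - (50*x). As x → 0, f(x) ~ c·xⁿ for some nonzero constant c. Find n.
3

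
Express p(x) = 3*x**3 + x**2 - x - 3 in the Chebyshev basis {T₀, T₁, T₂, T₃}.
(-5/2)T₀ + (5/4)T₁ + (1/2)T₂ + (3/4)T₃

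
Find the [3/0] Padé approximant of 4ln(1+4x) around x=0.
16*x*(16*x**2 - 6*x + 3)/3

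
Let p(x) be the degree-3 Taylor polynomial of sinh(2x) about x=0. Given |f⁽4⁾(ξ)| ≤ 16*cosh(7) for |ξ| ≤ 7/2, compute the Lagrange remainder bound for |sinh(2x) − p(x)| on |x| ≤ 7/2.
2401*cosh(7)/24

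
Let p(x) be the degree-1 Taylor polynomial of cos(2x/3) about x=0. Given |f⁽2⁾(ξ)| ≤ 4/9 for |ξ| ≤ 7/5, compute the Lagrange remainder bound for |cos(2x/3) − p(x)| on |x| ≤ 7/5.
98/225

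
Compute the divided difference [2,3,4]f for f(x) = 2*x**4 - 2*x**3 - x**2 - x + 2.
91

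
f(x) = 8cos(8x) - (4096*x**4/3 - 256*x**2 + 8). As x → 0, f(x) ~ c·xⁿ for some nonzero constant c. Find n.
6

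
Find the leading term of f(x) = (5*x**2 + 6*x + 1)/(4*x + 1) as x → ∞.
5*x/4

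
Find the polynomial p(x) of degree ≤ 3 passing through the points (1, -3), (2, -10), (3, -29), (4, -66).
-x**3 - 2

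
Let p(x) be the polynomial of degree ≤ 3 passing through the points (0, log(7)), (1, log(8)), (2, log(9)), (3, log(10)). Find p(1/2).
-5*log(3)/8 + log(10)/16 + 5*log(7)/16 + 45*log(2)/16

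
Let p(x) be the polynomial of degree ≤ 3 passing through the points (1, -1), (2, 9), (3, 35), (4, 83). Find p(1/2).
-15/8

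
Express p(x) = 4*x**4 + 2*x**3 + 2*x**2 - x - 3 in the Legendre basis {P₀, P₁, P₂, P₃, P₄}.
(-23/15)P₀ + (1/5)P₁ + (76/21)P₂ + (4/5)P₃ + (32/35)P₄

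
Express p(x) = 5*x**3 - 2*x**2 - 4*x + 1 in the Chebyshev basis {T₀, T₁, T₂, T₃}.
(-1/4)T₁ - T₂ + (5/4)T₃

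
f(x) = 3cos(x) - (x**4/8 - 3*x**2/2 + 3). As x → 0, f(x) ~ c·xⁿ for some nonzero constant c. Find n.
6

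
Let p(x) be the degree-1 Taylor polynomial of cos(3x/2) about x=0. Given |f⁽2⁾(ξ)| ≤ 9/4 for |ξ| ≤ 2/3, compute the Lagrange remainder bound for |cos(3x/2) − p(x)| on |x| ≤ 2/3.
1/2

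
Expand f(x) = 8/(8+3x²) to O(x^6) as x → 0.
1 - 3*x**2/8 + 9*x**4/64 + O(x**6)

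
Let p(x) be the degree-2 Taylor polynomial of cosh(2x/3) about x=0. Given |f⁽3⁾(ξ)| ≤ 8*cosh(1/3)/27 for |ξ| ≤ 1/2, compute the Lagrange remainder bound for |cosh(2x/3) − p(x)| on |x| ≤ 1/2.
cosh(1/3)/162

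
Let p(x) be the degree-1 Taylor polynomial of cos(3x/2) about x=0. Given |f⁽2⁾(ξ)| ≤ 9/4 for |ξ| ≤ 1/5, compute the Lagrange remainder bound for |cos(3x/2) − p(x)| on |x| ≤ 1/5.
9/200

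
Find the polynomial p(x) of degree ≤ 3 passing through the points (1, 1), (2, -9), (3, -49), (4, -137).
-3*x**3 + 3*x**2 + 2*x - 1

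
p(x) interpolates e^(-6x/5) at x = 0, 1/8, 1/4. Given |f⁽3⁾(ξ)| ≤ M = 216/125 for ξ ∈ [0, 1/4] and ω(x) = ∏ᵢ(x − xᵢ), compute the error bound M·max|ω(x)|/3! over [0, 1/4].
sqrt(3)/8000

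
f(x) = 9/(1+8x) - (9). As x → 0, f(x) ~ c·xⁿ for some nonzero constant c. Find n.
1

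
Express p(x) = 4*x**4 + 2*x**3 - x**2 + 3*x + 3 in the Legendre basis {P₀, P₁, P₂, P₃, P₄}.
(52/15)P₀ + (21/5)P₁ + (34/21)P₂ + (4/5)P₃ + (32/35)P₄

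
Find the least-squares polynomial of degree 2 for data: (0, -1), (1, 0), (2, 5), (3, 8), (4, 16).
-38/35 + (27/35)x + (6/7)x²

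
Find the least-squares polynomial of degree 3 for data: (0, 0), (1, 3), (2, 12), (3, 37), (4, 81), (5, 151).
19/126 + (293/756)x + (115/126)x² + (109/108)x³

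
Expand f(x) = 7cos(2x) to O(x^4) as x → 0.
7 - 14*x**2 + O(x**4)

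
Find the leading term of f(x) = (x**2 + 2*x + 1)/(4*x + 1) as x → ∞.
x/4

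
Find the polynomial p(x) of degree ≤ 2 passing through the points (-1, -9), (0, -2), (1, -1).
-3*x**2 + 4*x - 2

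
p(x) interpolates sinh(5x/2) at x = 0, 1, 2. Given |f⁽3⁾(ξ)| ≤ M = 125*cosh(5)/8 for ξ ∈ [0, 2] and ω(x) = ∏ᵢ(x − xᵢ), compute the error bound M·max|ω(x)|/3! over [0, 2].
125*sqrt(3)*cosh(5)/216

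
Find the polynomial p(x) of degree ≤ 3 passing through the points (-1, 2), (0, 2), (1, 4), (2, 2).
-x**3 + x**2 + 2*x + 2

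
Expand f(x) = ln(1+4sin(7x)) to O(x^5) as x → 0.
28*x - 392*x**2 + 21266*x**3/3 - 441784*x**4/3 + O(x**5)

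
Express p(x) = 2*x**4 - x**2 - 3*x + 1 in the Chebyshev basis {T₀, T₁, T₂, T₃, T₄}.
(5/4)T₀ + (-3)T₁ + (1/2)T₂ + (1/4)T₄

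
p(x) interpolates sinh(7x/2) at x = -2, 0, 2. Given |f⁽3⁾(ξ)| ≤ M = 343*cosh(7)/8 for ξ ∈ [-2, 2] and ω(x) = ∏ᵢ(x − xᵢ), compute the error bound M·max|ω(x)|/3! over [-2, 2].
343*sqrt(3)*cosh(7)/27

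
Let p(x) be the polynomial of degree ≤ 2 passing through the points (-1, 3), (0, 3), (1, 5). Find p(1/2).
15/4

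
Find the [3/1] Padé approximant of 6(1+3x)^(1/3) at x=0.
(-2*x**3 + 6*x**2 + 18*x + 6)/(2*x + 1)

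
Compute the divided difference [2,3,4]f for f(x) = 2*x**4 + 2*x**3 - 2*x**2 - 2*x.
126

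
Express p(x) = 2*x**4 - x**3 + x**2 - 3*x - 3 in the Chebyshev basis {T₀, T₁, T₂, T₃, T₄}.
(-7/4)T₀ + (-15/4)T₁ + (3/2)T₂ + (-1/4)T₃ + (1/4)T₄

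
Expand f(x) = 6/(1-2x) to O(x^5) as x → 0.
6 + 12*x + 24*x**2 + 48*x**3 + 96*x**4 + O(x**5)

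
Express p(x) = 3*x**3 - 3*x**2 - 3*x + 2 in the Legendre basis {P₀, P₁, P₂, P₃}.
P₀ + (-6/5)P₁ + (-2)P₂ + (6/5)P₃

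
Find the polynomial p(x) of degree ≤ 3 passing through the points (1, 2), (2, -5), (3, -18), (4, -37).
-3*x**2 + 2*x + 3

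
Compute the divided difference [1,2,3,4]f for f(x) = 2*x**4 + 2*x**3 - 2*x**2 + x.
22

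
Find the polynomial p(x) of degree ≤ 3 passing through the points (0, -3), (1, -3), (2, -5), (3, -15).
-x**3 + 2*x**2 - x - 3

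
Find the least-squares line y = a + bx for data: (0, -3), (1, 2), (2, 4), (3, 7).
a = -23/10, b = 16/5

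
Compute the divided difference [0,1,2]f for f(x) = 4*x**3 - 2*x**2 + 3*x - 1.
10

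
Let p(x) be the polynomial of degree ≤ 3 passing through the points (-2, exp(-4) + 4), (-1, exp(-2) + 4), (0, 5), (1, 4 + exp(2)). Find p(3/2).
(-5 + 21*exp(2) + (29 + 35*exp(2))*exp(4))*exp(-4)/16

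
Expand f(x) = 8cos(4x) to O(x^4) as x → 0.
8 - 64*x**2 + O(x**4)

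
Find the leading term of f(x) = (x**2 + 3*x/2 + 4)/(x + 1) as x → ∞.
x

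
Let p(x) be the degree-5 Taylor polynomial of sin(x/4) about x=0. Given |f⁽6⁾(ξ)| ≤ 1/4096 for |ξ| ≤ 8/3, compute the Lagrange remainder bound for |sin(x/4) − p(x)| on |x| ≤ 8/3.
4/32805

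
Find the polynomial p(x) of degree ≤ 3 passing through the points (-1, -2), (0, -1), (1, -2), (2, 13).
3*x**3 - x**2 - 3*x - 1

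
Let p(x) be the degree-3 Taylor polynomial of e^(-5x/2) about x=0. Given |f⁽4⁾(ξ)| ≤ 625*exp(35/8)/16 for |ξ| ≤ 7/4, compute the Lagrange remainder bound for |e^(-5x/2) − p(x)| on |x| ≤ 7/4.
1500625*exp(35/8)/98304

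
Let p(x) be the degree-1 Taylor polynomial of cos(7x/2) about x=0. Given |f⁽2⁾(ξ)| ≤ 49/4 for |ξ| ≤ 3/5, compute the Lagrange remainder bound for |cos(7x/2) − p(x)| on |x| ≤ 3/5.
441/200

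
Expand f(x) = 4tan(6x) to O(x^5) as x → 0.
24*x + 288*x**3 + O(x**5)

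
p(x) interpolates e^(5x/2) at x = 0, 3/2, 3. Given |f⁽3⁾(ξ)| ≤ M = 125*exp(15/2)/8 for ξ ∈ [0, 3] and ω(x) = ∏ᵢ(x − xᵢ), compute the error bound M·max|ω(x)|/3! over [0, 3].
125*sqrt(3)*exp(15/2)/64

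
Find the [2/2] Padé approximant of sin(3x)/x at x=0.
(3 - 63*x**2/20)/(9*x**2/20 + 1)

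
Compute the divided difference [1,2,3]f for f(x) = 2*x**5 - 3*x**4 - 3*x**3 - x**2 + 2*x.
86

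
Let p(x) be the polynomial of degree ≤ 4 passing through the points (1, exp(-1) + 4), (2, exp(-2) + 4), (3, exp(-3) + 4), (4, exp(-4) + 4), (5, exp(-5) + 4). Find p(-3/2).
(-8580*exp(3) - 5460*e + 1155 + 10010*exp(2) + 512*exp(5) + 3003*exp(4))*exp(-5)/128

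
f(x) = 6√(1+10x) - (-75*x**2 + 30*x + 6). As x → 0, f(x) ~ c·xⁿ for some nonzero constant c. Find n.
3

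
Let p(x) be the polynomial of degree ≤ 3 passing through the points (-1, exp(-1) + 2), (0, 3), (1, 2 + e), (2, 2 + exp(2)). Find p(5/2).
(-5 + e*(-35*e + 53 + 35*exp(2)))*exp(-1)/16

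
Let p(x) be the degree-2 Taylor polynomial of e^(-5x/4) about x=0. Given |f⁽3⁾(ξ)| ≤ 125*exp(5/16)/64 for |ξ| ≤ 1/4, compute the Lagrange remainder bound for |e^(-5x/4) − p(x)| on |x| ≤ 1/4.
125*exp(5/16)/24576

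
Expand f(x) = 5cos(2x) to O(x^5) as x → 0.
5 - 10*x**2 + 10*x**4/3 + O(x**5)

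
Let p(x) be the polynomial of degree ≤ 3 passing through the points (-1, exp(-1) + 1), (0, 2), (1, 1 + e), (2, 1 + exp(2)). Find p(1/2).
(-1 + e*(-exp(2) + 9*e + 25))*exp(-1)/16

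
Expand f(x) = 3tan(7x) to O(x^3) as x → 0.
21*x + O(x**3)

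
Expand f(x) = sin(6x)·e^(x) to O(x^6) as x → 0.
6*x + 6*x**2 - 33*x**3 - 35*x**4 + 941*x**5/20 + O(x**6)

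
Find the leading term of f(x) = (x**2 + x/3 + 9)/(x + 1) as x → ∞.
x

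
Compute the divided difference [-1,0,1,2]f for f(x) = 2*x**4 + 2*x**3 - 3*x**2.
6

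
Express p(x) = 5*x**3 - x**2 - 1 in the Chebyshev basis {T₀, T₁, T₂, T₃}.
(-3/2)T₀ + (15/4)T₁ + (-1/2)T₂ + (5/4)T₃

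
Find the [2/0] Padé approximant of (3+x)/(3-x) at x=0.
2*x**2/9 + 2*x/3 + 1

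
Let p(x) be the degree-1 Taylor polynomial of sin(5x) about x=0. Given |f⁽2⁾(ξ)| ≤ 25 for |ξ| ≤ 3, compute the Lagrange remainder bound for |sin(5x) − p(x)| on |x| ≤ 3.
225/2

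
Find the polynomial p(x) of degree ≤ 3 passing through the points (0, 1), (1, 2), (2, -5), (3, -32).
-2*x**3 + 2*x**2 + x + 1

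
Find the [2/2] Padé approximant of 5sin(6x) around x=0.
30*x/(6*x**2 + 1)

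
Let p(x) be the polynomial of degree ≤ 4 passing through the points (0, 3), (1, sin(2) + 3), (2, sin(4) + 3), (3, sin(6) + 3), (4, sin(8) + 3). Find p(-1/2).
-105*sin(2)/32 + 189*sin(4)/64 + 35*sin(8)/128 - 45*sin(6)/32 + 3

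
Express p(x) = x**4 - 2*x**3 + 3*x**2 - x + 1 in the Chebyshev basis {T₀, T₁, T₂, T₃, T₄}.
(23/8)T₀ + (-5/2)T₁ + (2)T₂ + (-1/2)T₃ + (1/8)T₄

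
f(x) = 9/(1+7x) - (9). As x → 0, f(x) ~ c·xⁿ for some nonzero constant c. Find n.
1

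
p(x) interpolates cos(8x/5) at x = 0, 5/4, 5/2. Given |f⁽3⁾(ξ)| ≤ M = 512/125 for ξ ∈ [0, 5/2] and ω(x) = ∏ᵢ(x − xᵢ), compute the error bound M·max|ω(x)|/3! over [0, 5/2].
8*sqrt(3)/27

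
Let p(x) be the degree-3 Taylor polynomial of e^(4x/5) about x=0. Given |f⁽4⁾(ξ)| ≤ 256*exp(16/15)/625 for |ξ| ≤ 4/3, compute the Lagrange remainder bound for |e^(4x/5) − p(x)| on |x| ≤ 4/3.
8192*exp(16/15)/151875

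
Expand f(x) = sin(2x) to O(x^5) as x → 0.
2*x - 4*x**3/3 + O(x**5)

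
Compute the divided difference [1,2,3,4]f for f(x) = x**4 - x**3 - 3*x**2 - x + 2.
9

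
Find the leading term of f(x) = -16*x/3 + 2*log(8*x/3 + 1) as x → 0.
-64*x**2/9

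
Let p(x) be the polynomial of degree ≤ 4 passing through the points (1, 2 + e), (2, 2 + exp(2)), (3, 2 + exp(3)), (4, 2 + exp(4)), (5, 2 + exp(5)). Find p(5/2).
-5*exp(4)/32 - 5*e/128 + 2 + 15*exp(2)/32 + 3*exp(5)/128 + 45*exp(3)/64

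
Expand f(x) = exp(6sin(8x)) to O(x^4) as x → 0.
1 + 48*x + 1152*x**2 + 17920*x**3 + O(x**4)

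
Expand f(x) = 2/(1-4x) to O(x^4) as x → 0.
2 + 8*x + 32*x**2 + 128*x**3 + O(x**4)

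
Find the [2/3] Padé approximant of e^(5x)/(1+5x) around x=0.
(65*x**2/28 + 18*x/7 + 1)/(200*x**3/21 - 285*x**2/28 + 18*x/7 + 1)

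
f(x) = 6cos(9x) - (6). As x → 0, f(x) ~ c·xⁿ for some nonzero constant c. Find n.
2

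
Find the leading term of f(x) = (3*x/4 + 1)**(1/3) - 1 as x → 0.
x/4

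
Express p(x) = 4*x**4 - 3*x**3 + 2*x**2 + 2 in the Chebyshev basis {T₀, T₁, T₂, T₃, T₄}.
(9/2)T₀ + (-9/4)T₁ + (3)T₂ + (-3/4)T₃ + (1/2)T₄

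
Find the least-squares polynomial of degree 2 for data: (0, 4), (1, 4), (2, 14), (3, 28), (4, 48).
122/35 + (-48/35)x + (22/7)x²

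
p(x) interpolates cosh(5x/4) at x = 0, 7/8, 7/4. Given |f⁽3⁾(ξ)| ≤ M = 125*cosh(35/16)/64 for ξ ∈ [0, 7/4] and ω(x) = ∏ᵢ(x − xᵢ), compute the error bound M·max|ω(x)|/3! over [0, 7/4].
42875*sqrt(3)*cosh(35/16)/884736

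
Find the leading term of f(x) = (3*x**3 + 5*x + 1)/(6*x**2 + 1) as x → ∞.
x/2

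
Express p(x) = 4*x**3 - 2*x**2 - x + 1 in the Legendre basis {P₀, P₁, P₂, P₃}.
(1/3)P₀ + (7/5)P₁ + (-4/3)P₂ + (8/5)P₃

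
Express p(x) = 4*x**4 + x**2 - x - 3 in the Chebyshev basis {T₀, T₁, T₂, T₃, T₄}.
-T₀ - T₁ + (5/2)T₂ + (1/2)T₄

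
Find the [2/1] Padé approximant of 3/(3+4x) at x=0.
1/(4*x/3 + 1)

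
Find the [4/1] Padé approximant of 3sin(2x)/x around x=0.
4*x**4/5 - 4*x**2 + 6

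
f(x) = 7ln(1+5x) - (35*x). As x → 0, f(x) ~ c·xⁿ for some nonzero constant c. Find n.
2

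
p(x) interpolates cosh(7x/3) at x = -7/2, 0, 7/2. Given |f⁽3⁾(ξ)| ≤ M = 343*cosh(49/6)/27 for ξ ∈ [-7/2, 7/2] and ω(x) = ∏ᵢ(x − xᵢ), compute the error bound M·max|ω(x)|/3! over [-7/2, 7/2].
117649*sqrt(3)*cosh(49/6)/5832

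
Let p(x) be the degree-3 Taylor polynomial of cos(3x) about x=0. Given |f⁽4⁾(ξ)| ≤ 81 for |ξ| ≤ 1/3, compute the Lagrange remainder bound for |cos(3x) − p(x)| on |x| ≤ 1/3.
1/24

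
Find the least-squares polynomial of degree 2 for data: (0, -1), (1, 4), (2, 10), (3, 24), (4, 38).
-31/35 + (83/35)x + (13/7)x²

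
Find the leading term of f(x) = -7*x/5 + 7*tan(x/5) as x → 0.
7*x**3/375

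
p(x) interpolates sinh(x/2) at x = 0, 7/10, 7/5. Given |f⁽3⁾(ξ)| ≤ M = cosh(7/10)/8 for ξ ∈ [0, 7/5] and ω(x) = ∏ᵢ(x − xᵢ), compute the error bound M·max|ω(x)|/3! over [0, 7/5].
343*sqrt(3)*cosh(7/10)/216000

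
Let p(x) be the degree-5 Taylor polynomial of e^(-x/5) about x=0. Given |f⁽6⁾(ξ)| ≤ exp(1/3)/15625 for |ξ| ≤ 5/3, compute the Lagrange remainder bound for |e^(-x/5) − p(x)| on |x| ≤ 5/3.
exp(1/3)/524880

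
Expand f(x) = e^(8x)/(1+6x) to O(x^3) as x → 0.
1 + 2*x + 20*x**2 + O(x**3)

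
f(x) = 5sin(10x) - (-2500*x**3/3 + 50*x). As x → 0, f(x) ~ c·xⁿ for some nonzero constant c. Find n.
5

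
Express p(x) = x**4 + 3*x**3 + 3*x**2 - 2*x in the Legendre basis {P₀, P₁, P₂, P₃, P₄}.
(6/5)P₀ + (-1/5)P₁ + (18/7)P₂ + (6/5)P₃ + (8/35)P₄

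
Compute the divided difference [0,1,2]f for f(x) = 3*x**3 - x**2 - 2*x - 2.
8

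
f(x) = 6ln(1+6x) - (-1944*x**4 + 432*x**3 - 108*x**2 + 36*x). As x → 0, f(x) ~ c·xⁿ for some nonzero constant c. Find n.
5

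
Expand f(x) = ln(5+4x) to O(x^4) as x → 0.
log(5) + 4*x/5 - 8*x**2/25 + 64*x**3/375 + O(x**4)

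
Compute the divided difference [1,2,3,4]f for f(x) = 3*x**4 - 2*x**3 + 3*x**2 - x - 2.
28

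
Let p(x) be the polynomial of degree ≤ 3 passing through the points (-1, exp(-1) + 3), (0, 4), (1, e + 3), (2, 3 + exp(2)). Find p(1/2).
(-1 + e*(-exp(2) + 9*e + 57))*exp(-1)/16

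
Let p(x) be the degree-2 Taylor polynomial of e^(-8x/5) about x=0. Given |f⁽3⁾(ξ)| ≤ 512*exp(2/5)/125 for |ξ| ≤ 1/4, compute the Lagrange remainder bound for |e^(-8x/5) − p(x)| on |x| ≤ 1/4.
4*exp(2/5)/375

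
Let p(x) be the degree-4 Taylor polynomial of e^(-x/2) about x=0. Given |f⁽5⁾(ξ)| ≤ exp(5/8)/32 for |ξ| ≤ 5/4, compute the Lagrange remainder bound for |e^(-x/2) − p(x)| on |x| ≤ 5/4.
625*exp(5/8)/786432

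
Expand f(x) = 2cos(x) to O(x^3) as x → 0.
2 - x**2 + O(x**3)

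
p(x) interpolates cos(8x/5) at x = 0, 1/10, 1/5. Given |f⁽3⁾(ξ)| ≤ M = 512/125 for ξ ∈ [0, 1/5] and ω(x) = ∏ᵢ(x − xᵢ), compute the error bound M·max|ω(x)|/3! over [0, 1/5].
64*sqrt(3)/421875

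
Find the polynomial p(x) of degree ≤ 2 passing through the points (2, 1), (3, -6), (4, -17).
-2*x**2 + 3*x + 3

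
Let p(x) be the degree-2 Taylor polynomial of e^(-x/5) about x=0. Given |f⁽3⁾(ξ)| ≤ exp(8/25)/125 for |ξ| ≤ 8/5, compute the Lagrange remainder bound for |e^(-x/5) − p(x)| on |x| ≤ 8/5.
256*exp(8/25)/46875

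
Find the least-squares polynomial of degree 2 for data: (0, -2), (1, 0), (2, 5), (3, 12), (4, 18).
-83/35 + (82/35)x + (5/7)x²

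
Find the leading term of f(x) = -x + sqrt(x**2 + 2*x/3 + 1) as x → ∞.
1/3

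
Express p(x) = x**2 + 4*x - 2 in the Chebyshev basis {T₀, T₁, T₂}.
(-3/2)T₀ + (4)T₁ + (1/2)T₂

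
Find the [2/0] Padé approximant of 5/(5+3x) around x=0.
9*x**2/25 - 3*x/5 + 1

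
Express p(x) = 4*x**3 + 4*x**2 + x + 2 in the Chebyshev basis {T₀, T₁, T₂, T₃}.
(4)T₀ + (4)T₁ + (2)T₂ + T₃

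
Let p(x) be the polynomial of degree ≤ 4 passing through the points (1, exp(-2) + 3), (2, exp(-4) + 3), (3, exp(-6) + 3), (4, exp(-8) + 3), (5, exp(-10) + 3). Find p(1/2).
(-420*exp(6) - 180*exp(2) + 35 + 378*exp(4) + 315*exp(8) + 384*exp(10))*exp(-10)/128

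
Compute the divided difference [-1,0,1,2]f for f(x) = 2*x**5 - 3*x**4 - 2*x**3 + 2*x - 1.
2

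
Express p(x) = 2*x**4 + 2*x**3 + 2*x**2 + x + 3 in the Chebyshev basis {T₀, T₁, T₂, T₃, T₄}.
(19/4)T₀ + (5/2)T₁ + (2)T₂ + (1/2)T₃ + (1/4)T₄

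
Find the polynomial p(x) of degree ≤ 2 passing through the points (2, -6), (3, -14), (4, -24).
-x**2 - 3*x + 4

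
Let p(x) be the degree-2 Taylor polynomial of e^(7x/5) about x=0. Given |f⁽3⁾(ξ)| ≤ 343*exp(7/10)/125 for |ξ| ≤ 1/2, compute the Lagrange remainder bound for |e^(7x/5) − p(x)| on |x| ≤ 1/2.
343*exp(7/10)/6000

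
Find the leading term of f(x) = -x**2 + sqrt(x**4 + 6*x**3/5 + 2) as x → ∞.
3*x/5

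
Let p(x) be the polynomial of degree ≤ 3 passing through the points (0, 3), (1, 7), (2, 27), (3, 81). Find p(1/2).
33/8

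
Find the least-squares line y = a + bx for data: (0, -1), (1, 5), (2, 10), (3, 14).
a = -1/2, b = 5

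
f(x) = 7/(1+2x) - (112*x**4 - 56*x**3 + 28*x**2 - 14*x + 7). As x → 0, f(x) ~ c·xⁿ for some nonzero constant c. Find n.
5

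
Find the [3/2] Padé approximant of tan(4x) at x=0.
(-64*x**3/15 + 4*x)/(1 - 32*x**2/5)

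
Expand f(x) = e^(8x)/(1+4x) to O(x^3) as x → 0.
1 + 4*x + 16*x**2 + O(x**3)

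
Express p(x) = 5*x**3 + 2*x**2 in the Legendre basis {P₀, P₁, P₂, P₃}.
(2/3)P₀ + (3)P₁ + (4/3)P₂ + (2)P₃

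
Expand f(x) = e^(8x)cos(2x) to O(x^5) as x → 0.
1 + 8*x + 30*x**2 + 208*x**3/3 + 322*x**4/3 + O(x**5)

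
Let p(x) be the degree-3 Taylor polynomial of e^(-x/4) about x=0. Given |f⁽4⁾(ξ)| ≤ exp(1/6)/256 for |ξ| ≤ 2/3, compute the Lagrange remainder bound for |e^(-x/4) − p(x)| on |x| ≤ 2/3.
exp(1/6)/31104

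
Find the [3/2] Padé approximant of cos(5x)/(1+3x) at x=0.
(425*x**3/28 - 425*x**2/84 - 3*x + 1)/(1 - 131*x**2/84)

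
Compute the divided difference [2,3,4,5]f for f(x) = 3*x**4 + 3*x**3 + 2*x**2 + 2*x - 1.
45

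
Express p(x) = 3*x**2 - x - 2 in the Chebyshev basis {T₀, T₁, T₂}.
(-1/2)T₀ - T₁ + (3/2)T₂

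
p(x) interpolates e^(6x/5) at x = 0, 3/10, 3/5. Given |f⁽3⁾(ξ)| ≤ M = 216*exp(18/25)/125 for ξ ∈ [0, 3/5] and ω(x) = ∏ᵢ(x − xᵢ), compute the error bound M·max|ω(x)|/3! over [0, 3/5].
27*sqrt(3)*exp(18/25)/15625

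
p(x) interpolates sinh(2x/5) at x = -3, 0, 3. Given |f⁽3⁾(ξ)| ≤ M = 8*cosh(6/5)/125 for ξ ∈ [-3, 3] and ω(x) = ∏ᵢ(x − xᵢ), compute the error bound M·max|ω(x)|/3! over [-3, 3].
8*sqrt(3)*cosh(6/5)/125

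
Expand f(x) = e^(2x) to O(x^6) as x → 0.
1 + 2*x + 2*x**2 + 4*x**3/3 + 2*x**4/3 + 4*x**5/15 + O(x**6)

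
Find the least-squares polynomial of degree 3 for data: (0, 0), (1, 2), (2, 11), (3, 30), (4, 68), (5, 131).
-1/7 + (13/6)x + (-17/28)x² + (13/12)x³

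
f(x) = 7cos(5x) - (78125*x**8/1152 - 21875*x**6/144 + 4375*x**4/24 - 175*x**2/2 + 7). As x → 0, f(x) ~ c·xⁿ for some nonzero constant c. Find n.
10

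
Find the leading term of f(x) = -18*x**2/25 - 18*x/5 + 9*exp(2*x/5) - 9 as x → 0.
12*x**3/125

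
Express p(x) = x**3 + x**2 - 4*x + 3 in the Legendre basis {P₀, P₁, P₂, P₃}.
(10/3)P₀ + (-17/5)P₁ + (2/3)P₂ + (2/5)P₃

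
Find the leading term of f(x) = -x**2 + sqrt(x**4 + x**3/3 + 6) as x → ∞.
x/6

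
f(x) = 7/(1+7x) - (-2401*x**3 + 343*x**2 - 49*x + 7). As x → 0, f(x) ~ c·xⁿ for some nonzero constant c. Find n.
4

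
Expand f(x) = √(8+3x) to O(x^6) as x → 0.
2*sqrt(2) + 3*sqrt(2)*x/8 - 9*sqrt(2)*x**2/256 + 27*sqrt(2)*x**3/4096 - 405*sqrt(2)*x**4/262144 + 1701*sqrt(2)*x**5/4194304 + O(x**6)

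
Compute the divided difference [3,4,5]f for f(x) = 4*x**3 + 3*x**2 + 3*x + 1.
51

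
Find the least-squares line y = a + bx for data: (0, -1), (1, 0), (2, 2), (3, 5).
a = -3/2, b = 2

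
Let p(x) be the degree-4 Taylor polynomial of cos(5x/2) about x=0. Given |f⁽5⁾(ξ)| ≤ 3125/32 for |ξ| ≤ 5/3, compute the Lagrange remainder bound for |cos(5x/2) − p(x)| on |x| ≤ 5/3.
1953125/186624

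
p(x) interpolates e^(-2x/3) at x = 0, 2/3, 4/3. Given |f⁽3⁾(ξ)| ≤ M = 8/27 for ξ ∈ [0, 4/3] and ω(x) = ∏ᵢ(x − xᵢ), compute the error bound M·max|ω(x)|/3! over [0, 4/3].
64*sqrt(3)/19683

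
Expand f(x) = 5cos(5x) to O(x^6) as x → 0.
5 - 125*x**2/2 + 3125*x**4/24 + O(x**6)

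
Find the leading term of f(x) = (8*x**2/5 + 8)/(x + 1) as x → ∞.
8*x/5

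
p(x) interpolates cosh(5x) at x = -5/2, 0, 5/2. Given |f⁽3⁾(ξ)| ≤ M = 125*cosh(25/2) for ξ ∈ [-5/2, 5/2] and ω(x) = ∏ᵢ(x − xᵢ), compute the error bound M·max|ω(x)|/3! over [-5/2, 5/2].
15625*sqrt(3)*cosh(25/2)/216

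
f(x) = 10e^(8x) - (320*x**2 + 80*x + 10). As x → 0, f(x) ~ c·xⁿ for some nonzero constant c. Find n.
3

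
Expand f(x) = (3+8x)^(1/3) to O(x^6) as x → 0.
3**(1/3) + 8*3**(1/3)*x/9 - 64*3**(1/3)*x**2/81 + 2560*3**(1/3)*x**3/2187 - 40960*3**(1/3)*x**4/19683 + 720896*3**(1/3)*x**5/177147 + O(x**6)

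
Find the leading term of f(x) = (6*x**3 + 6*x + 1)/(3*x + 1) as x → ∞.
2*x**2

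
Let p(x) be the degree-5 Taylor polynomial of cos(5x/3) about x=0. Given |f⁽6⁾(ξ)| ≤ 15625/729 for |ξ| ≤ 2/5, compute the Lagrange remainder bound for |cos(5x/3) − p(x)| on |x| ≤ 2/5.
4/32805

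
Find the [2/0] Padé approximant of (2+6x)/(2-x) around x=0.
7*x**2/4 + 7*x/2 + 1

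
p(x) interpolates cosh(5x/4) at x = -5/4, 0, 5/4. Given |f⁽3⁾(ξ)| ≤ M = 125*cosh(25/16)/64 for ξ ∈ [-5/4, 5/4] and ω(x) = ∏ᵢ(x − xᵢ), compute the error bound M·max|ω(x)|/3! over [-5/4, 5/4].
15625*sqrt(3)*cosh(25/16)/110592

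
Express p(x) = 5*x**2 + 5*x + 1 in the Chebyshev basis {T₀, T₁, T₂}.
(7/2)T₀ + (5)T₁ + (5/2)T₂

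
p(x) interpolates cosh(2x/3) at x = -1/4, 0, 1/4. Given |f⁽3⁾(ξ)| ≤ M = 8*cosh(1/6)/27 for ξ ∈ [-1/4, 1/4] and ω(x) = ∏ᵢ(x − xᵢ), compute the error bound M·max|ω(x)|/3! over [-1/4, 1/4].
sqrt(3)*cosh(1/6)/5832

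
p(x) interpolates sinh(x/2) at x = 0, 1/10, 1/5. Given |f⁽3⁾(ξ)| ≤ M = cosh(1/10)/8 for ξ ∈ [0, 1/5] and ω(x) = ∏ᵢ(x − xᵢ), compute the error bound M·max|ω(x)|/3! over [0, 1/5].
sqrt(3)*cosh(1/10)/216000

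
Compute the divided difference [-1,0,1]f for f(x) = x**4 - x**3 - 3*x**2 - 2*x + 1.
-2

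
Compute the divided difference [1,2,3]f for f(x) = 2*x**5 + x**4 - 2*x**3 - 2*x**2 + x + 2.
191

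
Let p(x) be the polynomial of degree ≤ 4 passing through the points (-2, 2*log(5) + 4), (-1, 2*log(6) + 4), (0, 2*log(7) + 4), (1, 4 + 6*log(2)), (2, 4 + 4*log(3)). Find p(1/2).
4 + log(28*sqrt(2)*3**(17/32)*5**(3/64)*7**(13/32)/3)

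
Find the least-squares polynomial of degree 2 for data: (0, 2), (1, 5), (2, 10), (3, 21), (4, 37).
83/35 + (-19/35)x + (16/7)x²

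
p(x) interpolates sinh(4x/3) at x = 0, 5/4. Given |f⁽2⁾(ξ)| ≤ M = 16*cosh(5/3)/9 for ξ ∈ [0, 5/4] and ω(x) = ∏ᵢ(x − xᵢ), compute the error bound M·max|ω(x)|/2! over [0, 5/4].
25*cosh(5/3)/72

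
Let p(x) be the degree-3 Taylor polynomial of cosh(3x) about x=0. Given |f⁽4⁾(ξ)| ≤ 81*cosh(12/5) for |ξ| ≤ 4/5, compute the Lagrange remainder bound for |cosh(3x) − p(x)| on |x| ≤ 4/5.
864*cosh(12/5)/625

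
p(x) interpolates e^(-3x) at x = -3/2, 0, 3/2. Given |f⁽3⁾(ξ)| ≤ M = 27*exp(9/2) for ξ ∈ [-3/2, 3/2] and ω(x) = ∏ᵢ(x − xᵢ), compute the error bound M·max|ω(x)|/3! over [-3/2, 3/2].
27*sqrt(3)*exp(9/2)/8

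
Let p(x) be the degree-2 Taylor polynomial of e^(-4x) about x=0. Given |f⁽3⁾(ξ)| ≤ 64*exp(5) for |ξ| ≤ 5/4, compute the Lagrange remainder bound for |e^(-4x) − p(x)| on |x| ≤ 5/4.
125*exp(5)/6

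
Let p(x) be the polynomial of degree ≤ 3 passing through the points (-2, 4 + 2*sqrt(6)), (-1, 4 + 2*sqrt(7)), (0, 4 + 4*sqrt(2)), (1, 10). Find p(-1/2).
-sqrt(6)/8 + 9*sqrt(7)/8 + 9*sqrt(2)/4 + 29/8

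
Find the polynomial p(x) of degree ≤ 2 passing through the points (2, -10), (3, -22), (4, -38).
-2*x**2 - 2*x + 2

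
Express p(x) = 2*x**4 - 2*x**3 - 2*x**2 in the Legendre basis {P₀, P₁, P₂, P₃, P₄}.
(-4/15)P₀ + (-6/5)P₁ + (-4/21)P₂ + (-4/5)P₃ + (16/35)P₄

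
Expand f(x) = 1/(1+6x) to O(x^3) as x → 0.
1 - 6*x + 36*x**2 + O(x**3)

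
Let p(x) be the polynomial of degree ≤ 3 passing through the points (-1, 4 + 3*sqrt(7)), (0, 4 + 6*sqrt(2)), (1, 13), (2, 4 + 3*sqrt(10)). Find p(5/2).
-251/16 - 15*sqrt(7)/16 + 63*sqrt(2)/8 + 105*sqrt(10)/16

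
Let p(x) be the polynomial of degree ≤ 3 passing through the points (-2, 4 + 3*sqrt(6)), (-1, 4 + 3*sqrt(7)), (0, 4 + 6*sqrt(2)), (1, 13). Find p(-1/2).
-3*sqrt(6)/16 + 55/16 + 27*sqrt(7)/16 + 27*sqrt(2)/8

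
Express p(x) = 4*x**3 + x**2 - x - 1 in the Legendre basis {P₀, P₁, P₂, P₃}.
(-2/3)P₀ + (7/5)P₁ + (2/3)P₂ + (8/5)P₃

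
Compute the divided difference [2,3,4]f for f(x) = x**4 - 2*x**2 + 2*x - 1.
53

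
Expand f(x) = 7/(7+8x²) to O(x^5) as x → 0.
1 - 8*x**2/7 + 64*x**4/49 + O(x**5)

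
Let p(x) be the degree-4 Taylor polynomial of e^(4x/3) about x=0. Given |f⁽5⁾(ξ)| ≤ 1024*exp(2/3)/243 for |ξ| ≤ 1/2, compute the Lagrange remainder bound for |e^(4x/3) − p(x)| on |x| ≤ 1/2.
4*exp(2/3)/3645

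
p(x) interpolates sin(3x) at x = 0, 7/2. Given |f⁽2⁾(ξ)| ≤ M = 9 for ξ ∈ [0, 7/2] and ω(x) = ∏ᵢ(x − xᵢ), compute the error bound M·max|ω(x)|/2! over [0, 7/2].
441/32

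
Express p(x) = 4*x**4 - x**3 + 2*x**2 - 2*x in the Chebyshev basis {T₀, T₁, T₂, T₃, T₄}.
(5/2)T₀ + (-11/4)T₁ + (3)T₂ + (-1/4)T₃ + (1/2)T₄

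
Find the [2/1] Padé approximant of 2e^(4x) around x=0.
(16*x**2/3 + 16*x/3 + 2)/(1 - 4*x/3)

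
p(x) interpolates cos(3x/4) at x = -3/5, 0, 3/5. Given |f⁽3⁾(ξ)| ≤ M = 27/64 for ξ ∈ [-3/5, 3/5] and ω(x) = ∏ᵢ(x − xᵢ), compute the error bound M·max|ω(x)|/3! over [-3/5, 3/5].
27*sqrt(3)/8000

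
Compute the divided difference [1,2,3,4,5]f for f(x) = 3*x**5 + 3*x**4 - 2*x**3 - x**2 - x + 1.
48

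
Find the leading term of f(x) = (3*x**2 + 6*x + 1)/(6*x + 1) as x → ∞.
x/2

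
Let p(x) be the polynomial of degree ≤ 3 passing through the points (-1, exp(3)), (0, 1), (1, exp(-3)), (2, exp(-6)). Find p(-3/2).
(-5 + 21*exp(3) - 35*(1 - exp(3))*exp(6))*exp(-6)/16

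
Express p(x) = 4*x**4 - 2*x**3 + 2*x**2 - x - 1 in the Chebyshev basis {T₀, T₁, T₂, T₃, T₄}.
(3/2)T₀ + (-5/2)T₁ + (3)T₂ + (-1/2)T₃ + (1/2)T₄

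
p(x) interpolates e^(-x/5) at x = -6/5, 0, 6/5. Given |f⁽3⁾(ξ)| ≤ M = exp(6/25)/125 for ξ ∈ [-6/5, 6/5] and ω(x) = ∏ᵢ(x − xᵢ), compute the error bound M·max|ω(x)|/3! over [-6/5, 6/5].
8*sqrt(3)*exp(6/25)/15625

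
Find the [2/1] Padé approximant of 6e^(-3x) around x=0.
(9*x**2 - 12*x + 6)/(x + 1)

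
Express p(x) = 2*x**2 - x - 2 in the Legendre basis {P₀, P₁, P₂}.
(-4/3)P₀ - P₁ + (4/3)P₂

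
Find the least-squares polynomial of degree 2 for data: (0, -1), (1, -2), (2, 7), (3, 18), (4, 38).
-46/35 + (-97/35)x + (22/7)x²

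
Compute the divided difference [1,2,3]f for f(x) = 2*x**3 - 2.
12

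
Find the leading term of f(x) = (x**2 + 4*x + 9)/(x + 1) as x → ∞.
x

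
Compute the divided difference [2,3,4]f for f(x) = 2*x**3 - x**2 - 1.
17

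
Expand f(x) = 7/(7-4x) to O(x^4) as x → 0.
1 + 4*x/7 + 16*x**2/49 + 64*x**3/343 + O(x**4)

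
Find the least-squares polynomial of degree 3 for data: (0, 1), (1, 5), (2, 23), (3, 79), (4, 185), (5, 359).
9/7 + (-1/3)x + (3/14)x² + (17/6)x³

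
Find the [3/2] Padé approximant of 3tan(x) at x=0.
x*(15 - x**2)/(5*(1 - 2*x**2/5))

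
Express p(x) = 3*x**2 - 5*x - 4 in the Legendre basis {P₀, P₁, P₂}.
(-3)P₀ + (-5)P₁ + (2)P₂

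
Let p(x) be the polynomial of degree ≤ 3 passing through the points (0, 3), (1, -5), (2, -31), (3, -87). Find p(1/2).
1/2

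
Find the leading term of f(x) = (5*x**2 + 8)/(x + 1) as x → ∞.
5*x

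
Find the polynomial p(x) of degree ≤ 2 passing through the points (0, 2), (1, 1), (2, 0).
2 - x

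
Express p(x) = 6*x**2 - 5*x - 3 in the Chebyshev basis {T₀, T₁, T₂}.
(-5)T₁ + (3)T₂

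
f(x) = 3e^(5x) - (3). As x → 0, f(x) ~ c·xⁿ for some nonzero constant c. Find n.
1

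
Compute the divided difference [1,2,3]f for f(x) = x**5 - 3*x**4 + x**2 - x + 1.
16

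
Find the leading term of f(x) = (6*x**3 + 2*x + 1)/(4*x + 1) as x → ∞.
3*x**2/2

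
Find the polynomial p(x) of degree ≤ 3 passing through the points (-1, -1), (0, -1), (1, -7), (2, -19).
-3*x**2 - 3*x - 1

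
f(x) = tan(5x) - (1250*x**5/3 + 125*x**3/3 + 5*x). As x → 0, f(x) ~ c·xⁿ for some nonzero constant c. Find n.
7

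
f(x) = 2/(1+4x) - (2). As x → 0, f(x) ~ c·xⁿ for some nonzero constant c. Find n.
1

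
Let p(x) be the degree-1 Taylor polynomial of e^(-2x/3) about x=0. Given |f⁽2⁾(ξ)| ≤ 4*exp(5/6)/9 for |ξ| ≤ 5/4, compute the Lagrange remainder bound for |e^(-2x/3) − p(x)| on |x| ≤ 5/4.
25*exp(5/6)/72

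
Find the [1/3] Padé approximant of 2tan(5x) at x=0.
10*x/(1 - 25*x**2/3)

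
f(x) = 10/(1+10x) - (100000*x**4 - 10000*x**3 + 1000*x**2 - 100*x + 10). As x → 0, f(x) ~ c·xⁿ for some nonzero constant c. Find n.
5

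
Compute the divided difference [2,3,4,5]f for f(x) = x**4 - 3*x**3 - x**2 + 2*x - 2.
11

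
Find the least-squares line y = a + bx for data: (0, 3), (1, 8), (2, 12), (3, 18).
a = 29/10, b = 49/10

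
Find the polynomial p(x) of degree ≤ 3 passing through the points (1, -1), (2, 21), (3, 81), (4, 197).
3*x**3 + x**2 - 2*x - 3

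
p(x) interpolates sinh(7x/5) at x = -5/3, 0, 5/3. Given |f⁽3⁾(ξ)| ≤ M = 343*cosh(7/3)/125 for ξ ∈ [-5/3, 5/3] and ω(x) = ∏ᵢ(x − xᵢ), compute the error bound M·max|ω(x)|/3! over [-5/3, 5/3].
343*sqrt(3)*cosh(7/3)/729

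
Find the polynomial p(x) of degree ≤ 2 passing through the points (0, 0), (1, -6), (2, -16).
-2*x**2 - 4*x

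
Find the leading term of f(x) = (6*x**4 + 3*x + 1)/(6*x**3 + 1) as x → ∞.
x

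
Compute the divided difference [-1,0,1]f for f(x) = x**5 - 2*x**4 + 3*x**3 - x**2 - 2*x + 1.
-3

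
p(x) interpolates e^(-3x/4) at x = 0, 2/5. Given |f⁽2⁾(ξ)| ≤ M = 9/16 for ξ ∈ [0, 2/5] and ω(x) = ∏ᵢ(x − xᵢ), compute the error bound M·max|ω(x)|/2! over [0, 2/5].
9/800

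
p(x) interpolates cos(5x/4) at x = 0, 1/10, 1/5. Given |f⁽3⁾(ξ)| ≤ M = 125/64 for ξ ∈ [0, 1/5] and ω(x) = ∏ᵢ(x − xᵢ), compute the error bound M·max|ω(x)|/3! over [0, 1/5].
sqrt(3)/13824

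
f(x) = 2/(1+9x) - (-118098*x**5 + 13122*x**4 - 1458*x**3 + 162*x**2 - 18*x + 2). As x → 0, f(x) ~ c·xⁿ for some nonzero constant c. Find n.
6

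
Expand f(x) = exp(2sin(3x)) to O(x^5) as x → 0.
1 + 6*x + 18*x**2 + 27*x**3 + O(x**5)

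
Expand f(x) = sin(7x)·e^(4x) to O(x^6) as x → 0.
7*x + 28*x**2 - 7*x**3/6 - 154*x**4 - 29113*x**5/120 + O(x**6)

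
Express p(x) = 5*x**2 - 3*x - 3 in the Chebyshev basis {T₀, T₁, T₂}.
(-1/2)T₀ + (-3)T₁ + (5/2)T₂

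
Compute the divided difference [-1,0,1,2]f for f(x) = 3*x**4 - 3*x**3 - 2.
3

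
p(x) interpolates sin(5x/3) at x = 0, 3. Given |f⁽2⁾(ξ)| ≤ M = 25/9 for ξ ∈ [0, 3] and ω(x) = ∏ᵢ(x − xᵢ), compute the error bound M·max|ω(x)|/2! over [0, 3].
25/8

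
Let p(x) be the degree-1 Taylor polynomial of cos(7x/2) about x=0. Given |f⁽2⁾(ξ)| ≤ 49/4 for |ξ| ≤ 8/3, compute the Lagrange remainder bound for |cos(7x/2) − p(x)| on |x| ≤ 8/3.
392/9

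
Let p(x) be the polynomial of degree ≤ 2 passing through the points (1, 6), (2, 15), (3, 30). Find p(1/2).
15/4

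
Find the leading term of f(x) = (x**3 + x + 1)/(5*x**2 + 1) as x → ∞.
x/5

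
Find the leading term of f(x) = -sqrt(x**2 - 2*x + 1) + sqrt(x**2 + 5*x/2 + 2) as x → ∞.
9/4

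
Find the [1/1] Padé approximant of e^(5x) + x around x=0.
(47*x/12 + 1)/(1 - 25*x/12)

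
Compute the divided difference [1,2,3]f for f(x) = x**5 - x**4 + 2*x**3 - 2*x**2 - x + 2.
75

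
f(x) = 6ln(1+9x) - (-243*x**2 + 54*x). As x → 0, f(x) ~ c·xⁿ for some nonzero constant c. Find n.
3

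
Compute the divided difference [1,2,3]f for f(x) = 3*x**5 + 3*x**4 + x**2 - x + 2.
346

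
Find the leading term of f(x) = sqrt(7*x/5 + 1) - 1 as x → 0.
7*x/10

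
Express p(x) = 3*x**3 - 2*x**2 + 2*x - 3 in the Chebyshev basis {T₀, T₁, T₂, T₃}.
(-4)T₀ + (17/4)T₁ - T₂ + (3/4)T₃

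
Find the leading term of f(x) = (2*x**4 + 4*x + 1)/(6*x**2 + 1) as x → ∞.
x**2/3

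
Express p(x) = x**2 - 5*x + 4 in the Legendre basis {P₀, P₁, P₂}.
(13/3)P₀ + (-5)P₁ + (2/3)P₂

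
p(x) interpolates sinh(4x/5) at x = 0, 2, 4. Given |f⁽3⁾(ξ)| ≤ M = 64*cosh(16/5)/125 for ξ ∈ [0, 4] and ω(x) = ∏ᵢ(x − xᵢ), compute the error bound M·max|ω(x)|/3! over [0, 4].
512*sqrt(3)*cosh(16/5)/3375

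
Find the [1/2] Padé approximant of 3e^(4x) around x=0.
(4*x + 3)/(8*x**2/3 - 8*x/3 + 1)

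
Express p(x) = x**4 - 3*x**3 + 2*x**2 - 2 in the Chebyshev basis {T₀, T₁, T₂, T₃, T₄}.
(-5/8)T₀ + (-9/4)T₁ + (3/2)T₂ + (-3/4)T₃ + (1/8)T₄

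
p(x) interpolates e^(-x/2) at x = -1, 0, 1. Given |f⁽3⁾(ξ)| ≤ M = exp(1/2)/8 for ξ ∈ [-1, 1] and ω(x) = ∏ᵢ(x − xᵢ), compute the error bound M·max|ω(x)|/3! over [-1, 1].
sqrt(3)*exp(1/2)/216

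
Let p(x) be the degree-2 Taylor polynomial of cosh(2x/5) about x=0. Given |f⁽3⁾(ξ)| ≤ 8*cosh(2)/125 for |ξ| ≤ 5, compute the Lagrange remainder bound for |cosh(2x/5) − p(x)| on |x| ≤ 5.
4*cosh(2)/3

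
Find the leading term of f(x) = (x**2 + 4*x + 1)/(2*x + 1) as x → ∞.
x/2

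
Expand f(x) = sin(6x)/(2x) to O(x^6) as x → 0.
3 - 18*x**2 + 162*x**4/5 + O(x**6)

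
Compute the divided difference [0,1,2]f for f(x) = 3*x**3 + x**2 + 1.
10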